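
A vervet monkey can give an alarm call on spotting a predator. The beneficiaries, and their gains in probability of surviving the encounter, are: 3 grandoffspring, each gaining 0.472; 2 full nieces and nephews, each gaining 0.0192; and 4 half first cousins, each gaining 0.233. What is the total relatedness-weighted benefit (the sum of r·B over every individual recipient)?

0.42185

r to a grandoffspring = 1/4 (two parent–offspring links: r = (1/2)^2 = 1/4).
r to a full niece or nephew = 0.25 (full aunt/uncle↔niece/nephew: two paths of length 3 through the shared grandparent pair: r = 2·(1/2)^3 = 1/4).
r to a half first cousin = 0.0625 (half first cousins share one grandparent — one path of length 4: r = (1/2)^4 = 1/16).
Summing one r·B term per recipient: 3·0.25·0.472 + 2·0.25·0.0192 + 4·0.0625·0.233 = 0.42185.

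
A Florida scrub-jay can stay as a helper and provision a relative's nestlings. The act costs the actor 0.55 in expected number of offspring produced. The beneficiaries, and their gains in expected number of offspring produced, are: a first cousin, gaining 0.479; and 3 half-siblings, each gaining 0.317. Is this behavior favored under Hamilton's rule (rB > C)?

No

Hamilton's rule: the trait is favored when the sum of r·B over every recipient exceeds the actor's cost C.
r to a first cousin = 1/8 (first cousins share one grandparent pair — two paths of length 4: r = 2·(1/2)^4 = 1/8).
r to a half-sibling = 0.25 (half-sibs share one parent — one path of length 2: r = (1/2)^2 = 1/4).
Summing one r·B term per recipient: 1·0.125·0.479 + 3·0.25·0.317 = 0.297625.
0.297625 < 0.55: the indirect benefit is less than the cost.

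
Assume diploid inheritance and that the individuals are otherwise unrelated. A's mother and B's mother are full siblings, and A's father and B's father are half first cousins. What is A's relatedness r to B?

With two independent routes of shared ancestry, r is the sum of the two contributions.
A and B are related in two ways: first cousins through their mothers (r = 1/8) and half second cousins through their fathers (r = 1/64).
r = 1/8 + 1/64 = 9/64 = 0.140625.

0.140625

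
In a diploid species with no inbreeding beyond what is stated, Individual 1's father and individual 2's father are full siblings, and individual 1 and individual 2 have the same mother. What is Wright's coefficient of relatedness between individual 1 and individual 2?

Independent pedigree routes through distinct common ancestors add.
Individual 1 and individual 2 are related in two ways: first cousins through their fathers (r = 1/8) and half-sibs through their shared mother (r = 1/4).
r = 1/8 + 1/4 = 0.375.

0.375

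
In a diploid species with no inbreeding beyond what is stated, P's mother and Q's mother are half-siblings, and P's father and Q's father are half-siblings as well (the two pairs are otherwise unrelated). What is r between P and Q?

Independent pedigree routes through distinct common ancestors add.
P and Q are related in two ways: half first cousins through their mothers (r = 1/16) and half first cousins through their fathers (r = 1/16).
r = 1/16 + 1/16 = 0.125.

0.125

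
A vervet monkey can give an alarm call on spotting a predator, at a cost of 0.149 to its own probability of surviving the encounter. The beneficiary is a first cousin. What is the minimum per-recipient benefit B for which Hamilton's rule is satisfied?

r to a first cousin = 0.125 (first cousins share one grandparent pair — two paths of length 4: r = 2·(1/2)^4 = 1/8).
Hamilton's rule with n recipients of equal r: n·r·B > C, so B > C/(n·r) = 0.149/(1·0.125) = 1.192.

1.192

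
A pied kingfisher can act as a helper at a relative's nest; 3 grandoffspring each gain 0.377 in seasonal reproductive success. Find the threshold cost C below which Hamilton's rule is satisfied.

0.28275

r to a grandoffspring = 1/4 (two parent–offspring links: r = (1/2)^2 = 1/4).
Hamilton's rule: n·r·B > C, so the trait is favored while C < n·r·B = 3·0.25·0.377 = 0.28275.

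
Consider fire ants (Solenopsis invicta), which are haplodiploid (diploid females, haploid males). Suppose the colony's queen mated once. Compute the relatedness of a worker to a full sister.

0.75

Haplodiploid full sisters inherit their father's entire haploid genome identically (contributing 1/2) and on average half of their mother's contribution (1/2 · 1/2 = 1/4); r = 1/2 + 1/4 = 3/4.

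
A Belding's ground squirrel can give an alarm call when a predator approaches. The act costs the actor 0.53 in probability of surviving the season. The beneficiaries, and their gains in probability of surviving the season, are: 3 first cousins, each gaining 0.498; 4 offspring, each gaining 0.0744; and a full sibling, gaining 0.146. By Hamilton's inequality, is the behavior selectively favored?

Hamilton's rule: the trait is favored when the sum of r·B over every recipient exceeds the actor's cost C.
r to a first cousin = 0.125 (first cousins share one grandparent pair — two paths of length 4: r = 2·(1/2)^4 = 1/8).
r to an offspring = 1/2 (one parent–offspring link: r = (1/2)^1 = 1/2).
r to a full sibling = 0.5 (full sibs share both parents — two paths of length 2: r = 2·(1/2)^2 = 1/2).
Summing one r·B term per recipient: 3·0.125·0.498 + 4·0.5·0.0744 + 1·0.5·0.146 = 0.40855.
0.40855 < 0.53: the indirect benefit is less than the cost.

No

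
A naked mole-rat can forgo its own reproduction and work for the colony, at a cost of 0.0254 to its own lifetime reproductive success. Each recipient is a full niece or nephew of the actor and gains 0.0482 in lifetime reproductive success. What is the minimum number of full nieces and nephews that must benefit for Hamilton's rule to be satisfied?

3

r to a full niece or nephew = 1/4 (full aunt/uncle↔niece/nephew: two paths of length 3 through the shared grandparent pair: r = 2·(1/2)^3 = 1/4).
Hamilton's rule: n·r·B > C  ⇒  n > C/(r·B) = 0.0254/(0.25·0.0482) = 2.108.
The smallest integer exceeding 2.108 is 3.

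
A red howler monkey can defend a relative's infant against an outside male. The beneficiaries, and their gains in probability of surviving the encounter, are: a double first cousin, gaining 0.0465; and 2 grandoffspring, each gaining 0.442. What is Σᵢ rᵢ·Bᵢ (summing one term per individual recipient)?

0.232625

r to a double first cousin = 0.25 (double first cousins share both grandparent pairs — four paths of length 4: r = 4·(1/2)^4 = 1/4).
r to a grandoffspring = 0.25 (two parent–offspring links: r = (1/2)^2 = 1/4).
Summing one r·B term per recipient: 1·0.25·0.0465 + 2·0.25·0.442 = 0.232625.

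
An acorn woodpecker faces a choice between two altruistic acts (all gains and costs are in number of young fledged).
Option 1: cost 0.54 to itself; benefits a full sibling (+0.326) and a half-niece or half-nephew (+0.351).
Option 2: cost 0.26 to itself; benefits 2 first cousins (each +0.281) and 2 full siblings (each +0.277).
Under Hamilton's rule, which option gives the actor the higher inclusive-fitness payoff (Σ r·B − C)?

Option 1: r to a full sibling = 0.5.
Option 1: r to a half-niece or half-nephew = 0.125.
Option 1: Σ r·B − C = (1·0.5·0.326 + 1·0.125·0.351) − 0.54 = -0.333125.
Option 2: r to a first cousin = 0.125.
Option 2: r to a full sibling = 0.5.
Option 2: Σ r·B − C = (2·0.125·0.281 + 2·0.5·0.277) − 0.26 = 0.08725.
Option 2 has the higher net inclusive-fitness payoff.

Option 2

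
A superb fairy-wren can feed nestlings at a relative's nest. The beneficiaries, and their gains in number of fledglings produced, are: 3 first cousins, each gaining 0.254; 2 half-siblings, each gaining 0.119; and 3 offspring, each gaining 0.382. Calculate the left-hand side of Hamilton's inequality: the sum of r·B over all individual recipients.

r to a first cousin = 0.125 (first cousins share one grandparent pair — two paths of length 4: r = 2·(1/2)^4 = 1/8).
r to a half-sibling = 1/4 (half-sibs share one parent — one path of length 2: r = (1/2)^2 = 1/4).
r to an offspring = 1/2 (one parent–offspring link: r = (1/2)^1 = 1/2).
Summing one r·B term per recipient: 3·0.125·0.254 + 2·0.25·0.119 + 3·0.5·0.382 = 0.72775.

0.72775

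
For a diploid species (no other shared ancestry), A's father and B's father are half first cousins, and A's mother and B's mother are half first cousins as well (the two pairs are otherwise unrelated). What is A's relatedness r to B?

0.03125

Independent pedigree routes through distinct common ancestors add.
A and B are related in two ways: half second cousins through their fathers (r = 1/64) and half second cousins through their mothers (r = 1/64).
r = 1/64 + 1/64 = 1/32 = 0.03125.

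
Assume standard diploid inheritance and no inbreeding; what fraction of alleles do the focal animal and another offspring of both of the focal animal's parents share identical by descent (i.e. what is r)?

0.5

Each parent–offspring link contributes a factor of 1/2, and independent paths through distinct common ancestors add.
Full sibs share both parents — two paths of length 2: r = 2·(1/2)^2 = 1/2.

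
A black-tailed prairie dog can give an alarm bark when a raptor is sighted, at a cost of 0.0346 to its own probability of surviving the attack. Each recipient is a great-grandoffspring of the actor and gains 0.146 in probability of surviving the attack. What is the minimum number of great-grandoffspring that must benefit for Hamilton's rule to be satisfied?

r to a great-grandoffspring = 0.125 (three parent–offspring links: r = (1/2)^3 = 1/8).
Hamilton's rule: n·r·B > C  ⇒  n > C/(r·B) = 0.0346/(0.125·0.146) = 1.896.
The smallest integer exceeding 1.896 is 2.

2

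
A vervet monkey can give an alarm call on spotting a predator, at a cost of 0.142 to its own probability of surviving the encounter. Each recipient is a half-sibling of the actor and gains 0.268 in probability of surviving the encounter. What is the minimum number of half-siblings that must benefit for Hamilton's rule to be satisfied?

r to a half-sibling = 0.25 (half-sibs share one parent — one path of length 2: r = (1/2)^2 = 1/4).
Hamilton's rule: n·r·B > C  ⇒  n > C/(r·B) = 0.142/(0.25·0.268) = 2.119.
The smallest integer exceeding 2.119 is 3.

3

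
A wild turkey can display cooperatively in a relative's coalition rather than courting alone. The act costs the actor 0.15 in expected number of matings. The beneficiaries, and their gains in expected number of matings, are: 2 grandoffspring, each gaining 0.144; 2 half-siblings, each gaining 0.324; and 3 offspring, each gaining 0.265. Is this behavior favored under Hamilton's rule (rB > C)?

Hamilton's rule: the trait is favored when the sum of r·B over every recipient exceeds the actor's cost C.
r to a grandoffspring = 0.25 (two parent–offspring links: r = (1/2)^2 = 1/4).
r to a half-sibling = 1/4 (half-sibs share one parent — one path of length 2: r = (1/2)^2 = 1/4).
r to an offspring = 1/2 (one parent–offspring link: r = (1/2)^1 = 1/2).
Summing one r·B term per recipient: 2·0.25·0.144 + 2·0.25·0.324 + 3·0.5·0.265 = 0.6315.
0.6315 > 0.15: the indirect benefit exceeds the cost.

Yes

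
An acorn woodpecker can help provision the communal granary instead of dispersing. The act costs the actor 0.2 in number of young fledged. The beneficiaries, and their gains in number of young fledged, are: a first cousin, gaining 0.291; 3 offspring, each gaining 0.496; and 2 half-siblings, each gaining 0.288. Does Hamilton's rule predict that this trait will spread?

Hamilton's rule: the trait is favored when the sum of r·B over every recipient exceeds the actor's cost C.
r to a first cousin = 1/8 (first cousins share one grandparent pair — two paths of length 4: r = 2·(1/2)^4 = 1/8).
r to an offspring = 1/2 (one parent–offspring link: r = (1/2)^1 = 1/2).
r to a half-sibling = 1/4 (half-sibs share one parent — one path of length 2: r = (1/2)^2 = 1/4).
Summing one r·B term per recipient: 1·0.125·0.291 + 3·0.5·0.496 + 2·0.25·0.288 = 0.924375.
0.924375 > 0.2: the indirect benefit exceeds the cost.

Yes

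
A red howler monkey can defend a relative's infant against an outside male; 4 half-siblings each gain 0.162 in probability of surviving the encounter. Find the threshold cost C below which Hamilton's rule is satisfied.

0.162

r to a half-sibling = 0.25 (half-sibs share one parent — one path of length 2: r = (1/2)^2 = 1/4).
Hamilton's rule: n·r·B > C, so the trait is favored while C < n·r·B = 4·0.25·0.162 = 0.162.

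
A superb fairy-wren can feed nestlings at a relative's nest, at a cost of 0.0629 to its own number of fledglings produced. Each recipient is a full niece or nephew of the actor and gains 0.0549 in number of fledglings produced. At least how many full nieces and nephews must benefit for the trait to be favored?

r to a full niece or nephew = 1/4 (full aunt/uncle↔niece/nephew: two paths of length 3 through the shared grandparent pair: r = 2·(1/2)^3 = 1/4).
Hamilton's rule: n·r·B > C  ⇒  n > C/(r·B) = 0.0629/(0.25·0.0549) = 4.583.
The smallest integer exceeding 4.583 is 5.

5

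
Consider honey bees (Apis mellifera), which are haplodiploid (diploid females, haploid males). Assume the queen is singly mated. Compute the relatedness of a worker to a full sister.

0.75

Haplodiploid full sisters inherit their father's entire haploid genome identically (contributing 1/2) and on average half of their mother's contribution (1/2 · 1/2 = 1/4); r = 1/2 + 1/4 = 3/4.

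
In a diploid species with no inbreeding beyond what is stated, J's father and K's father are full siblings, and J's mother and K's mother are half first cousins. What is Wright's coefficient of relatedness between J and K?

0.140625

Relatedness sums over independent paths through distinct common ancestors.
J and K are related in two ways: first cousins through their fathers (r = 1/8) and half second cousins through their mothers (r = 1/64).
r = 1/8 + 1/64 = 9/64 = 0.140625.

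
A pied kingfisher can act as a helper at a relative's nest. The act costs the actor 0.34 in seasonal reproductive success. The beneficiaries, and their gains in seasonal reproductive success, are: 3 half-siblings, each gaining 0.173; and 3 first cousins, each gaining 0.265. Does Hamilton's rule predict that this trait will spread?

Hamilton's rule: the trait is favored when the sum of r·B over every recipient exceeds the actor's cost C.
r to a half-sibling = 0.25 (half-sibs share one parent — one path of length 2: r = (1/2)^2 = 1/4).
r to a first cousin = 0.125 (first cousins share one grandparent pair — two paths of length 4: r = 2·(1/2)^4 = 1/8).
Summing one r·B term per recipient: 3·0.25·0.173 + 3·0.125·0.265 = 0.229125.
0.229125 < 0.34: the indirect benefit is less than the cost.

No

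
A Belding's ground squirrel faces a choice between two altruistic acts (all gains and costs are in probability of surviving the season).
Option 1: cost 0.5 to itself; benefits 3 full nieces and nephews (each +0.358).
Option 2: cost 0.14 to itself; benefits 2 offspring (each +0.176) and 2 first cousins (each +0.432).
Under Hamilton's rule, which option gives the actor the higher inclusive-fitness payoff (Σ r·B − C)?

Option 1: r to a full niece or nephew = 0.25.
Option 1: Σ r·B − C = (3·0.25·0.358) − 0.5 = -0.2315.
Option 2: r to an offspring = 0.5.
Option 2: r to a first cousin = 0.125.
Option 2: Σ r·B − C = (2·0.5·0.176 + 2·0.125·0.432) − 0.14 = 0.144.
Option 2 has the higher net inclusive-fitness payoff.

Option 2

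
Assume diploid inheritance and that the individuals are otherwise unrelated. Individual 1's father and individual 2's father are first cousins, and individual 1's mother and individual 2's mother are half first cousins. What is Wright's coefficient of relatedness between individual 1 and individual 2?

Independent pedigree routes through distinct common ancestors add.
Individual 1 and individual 2 are related in two ways: second cousins through their fathers (r = 1/32) and half second cousins through their mothers (r = 1/64).
r = 1/32 + 1/64 = 3/64 = 0.046875.

0.046875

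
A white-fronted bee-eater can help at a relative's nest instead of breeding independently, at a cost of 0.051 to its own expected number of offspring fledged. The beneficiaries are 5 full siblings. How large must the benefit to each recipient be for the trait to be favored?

0.0204

r to a full sibling = 0.5 (full sibs share both parents — two paths of length 2: r = 2·(1/2)^2 = 1/2).
Hamilton's rule with n recipients of equal r: n·r·B > C, so B > C/(n·r) = 0.051/(5·0.5) = 0.0204.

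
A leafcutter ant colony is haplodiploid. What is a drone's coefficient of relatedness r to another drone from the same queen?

0.5

Haploid brothers each carry a random half of the queen's diploid genome, so on average they share half: r = 1/2.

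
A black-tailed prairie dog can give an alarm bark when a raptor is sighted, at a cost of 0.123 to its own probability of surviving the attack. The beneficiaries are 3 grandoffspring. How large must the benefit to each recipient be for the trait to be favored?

r to a grandoffspring = 0.25 (two parent–offspring links: r = (1/2)^2 = 1/4).
Hamilton's rule with n recipients of equal r: n·r·B > C, so B > C/(n·r) = 0.123/(3·0.25) = 0.164.

0.164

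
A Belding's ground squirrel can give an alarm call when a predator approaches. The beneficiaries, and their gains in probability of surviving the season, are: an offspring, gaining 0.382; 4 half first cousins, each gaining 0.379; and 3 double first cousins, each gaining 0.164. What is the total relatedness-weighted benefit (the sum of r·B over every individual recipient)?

r to an offspring = 0.5 (one parent–offspring link: r = (1/2)^1 = 1/2).
r to a half first cousin = 1/16 (half first cousins share one grandparent — one path of length 4: r = (1/2)^4 = 1/16).
r to a double first cousin = 1/4 (double first cousins share both grandparent pairs — four paths of length 4: r = 4·(1/2)^4 = 1/4).
Summing one r·B term per recipient: 1·0.5·0.382 + 4·0.0625·0.379 + 3·0.25·0.164 = 0.40875.

0.40875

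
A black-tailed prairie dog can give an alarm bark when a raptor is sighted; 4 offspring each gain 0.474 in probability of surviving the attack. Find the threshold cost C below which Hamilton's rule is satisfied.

r to an offspring = 1/2 (one parent–offspring link: r = (1/2)^1 = 1/2).
Hamilton's rule: n·r·B > C, so the trait is favored while C < n·r·B = 4·0.5·0.474 = 0.948.

0.948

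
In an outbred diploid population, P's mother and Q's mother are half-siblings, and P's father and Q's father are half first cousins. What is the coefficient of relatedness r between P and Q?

0.078125

Wright's path rule: contributions from independent ancestry routes add.
P and Q are related in two ways: half first cousins through their mothers (r = 1/16) and half second cousins through their fathers (r = 1/64).
r = 1/16 + 1/64 = 0.078125.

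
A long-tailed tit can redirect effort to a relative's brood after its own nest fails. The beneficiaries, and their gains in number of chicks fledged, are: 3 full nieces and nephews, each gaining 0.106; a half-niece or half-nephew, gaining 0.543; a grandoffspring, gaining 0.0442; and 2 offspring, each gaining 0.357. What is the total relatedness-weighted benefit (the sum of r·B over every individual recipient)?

r to a full niece or nephew = 0.25 (full aunt/uncle↔niece/nephew: two paths of length 3 through the shared grandparent pair: r = 2·(1/2)^3 = 1/4).
r to a half-niece or half-nephew = 1/8 (half-aunt/uncle↔niece/nephew: one path of length 3: r = (1/2)^3 = 1/8).
r to a grandoffspring = 0.25 (two parent–offspring links: r = (1/2)^2 = 1/4).
r to an offspring = 0.5 (one parent–offspring link: r = (1/2)^1 = 1/2).
Summing one r·B term per recipient: 3·0.25·0.106 + 1·0.125·0.543 + 1·0.25·0.0442 + 2·0.5·0.357 = 0.515425.

0.515425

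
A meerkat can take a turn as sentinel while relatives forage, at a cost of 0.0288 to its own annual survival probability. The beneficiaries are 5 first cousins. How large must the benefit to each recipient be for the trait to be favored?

0.0461

r to a first cousin = 0.125 (first cousins share one grandparent pair — two paths of length 4: r = 2·(1/2)^4 = 1/8).
Hamilton's rule with n recipients of equal r: n·r·B > C, so B > C/(n·r) = 0.0288/(5·0.125) = 0.0461.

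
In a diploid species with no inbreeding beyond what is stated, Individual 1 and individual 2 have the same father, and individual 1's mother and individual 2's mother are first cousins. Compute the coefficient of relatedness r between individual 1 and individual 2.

0.28125

Wright's path rule: contributions from independent ancestry routes add.
Individual 1 and individual 2 are related in two ways: half-sibs through their shared father (r = 1/4) and second cousins through their mothers (r = 1/32).
r = 1/4 + 1/32 = 9/32 = 0.28125.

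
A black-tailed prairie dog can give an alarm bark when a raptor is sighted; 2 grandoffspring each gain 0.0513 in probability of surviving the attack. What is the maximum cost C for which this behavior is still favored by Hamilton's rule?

0.02565

r to a grandoffspring = 1/4 (two parent–offspring links: r = (1/2)^2 = 1/4).
Hamilton's rule: n·r·B > C, so the trait is favored while C < n·r·B = 2·0.25·0.0513 = 0.02565.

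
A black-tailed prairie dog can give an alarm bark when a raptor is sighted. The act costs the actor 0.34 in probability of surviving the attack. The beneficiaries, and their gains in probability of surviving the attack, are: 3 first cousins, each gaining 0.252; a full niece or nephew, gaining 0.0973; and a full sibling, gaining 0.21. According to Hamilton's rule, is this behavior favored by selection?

No

Hamilton's rule: the trait is favored when the sum of r·B over every recipient exceeds the actor's cost C.
r to a first cousin = 1/8 (first cousins share one grandparent pair — two paths of length 4: r = 2·(1/2)^4 = 1/8).
r to a full niece or nephew = 0.25 (full aunt/uncle↔niece/nephew: two paths of length 3 through the shared grandparent pair: r = 2·(1/2)^3 = 1/4).
r to a full sibling = 1/2 (full sibs share both parents — two paths of length 2: r = 2·(1/2)^2 = 1/2).
Summing one r·B term per recipient: 3·0.125·0.252 + 1·0.25·0.0973 + 1·0.5·0.21 = 0.223825.
0.223825 < 0.34: the indirect benefit is less than the cost.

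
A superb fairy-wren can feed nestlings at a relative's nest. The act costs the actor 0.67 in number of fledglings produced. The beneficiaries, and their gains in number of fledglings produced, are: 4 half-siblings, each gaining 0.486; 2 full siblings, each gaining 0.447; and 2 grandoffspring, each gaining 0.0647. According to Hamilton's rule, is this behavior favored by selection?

Yes

Hamilton's rule: the trait is favored when the sum of r·B over every recipient exceeds the actor's cost C.
r to a half-sibling = 1/4 (half-sibs share one parent — one path of length 2: r = (1/2)^2 = 1/4).
r to a full sibling = 0.5 (full sibs share both parents — two paths of length 2: r = 2·(1/2)^2 = 1/2).
r to a grandoffspring = 1/4 (two parent–offspring links: r = (1/2)^2 = 1/4).
Summing one r·B term per recipient: 4·0.25·0.486 + 2·0.5·0.447 + 2·0.25·0.0647 = 0.96535.
0.96535 > 0.67: the indirect benefit exceeds the cost.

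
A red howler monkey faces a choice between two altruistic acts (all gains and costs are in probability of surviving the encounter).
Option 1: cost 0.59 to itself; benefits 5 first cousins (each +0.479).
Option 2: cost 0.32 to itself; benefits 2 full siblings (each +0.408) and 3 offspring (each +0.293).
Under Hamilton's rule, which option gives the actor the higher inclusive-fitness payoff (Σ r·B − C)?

Option 1: r to a first cousin = 0.125.
Option 1: Σ r·B − C = (5·0.125·0.479) − 0.59 = -0.290625.
Option 2: r to a full sibling = 0.5.
Option 2: r to an offspring = 0.5.
Option 2: Σ r·B − C = (2·0.5·0.408 + 3·0.5·0.293) − 0.32 = 0.5275.
Option 2 has the higher net inclusive-fitness payoff.

Option 2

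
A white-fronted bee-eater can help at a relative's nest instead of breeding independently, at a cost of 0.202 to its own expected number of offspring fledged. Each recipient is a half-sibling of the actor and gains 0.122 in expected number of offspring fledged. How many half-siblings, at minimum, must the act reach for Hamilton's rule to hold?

r to a half-sibling = 0.25 (half-sibs share one parent — one path of length 2: r = (1/2)^2 = 1/4).
Hamilton's rule: n·r·B > C  ⇒  n > C/(r·B) = 0.202/(0.25·0.122) = 6.623.
The smallest integer exceeding 6.623 is 7.

7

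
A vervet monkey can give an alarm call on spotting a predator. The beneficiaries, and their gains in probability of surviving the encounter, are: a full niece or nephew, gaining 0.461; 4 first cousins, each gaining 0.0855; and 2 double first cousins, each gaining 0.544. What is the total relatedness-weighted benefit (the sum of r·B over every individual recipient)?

r to a full niece or nephew = 0.25 (full aunt/uncle↔niece/nephew: two paths of length 3 through the shared grandparent pair: r = 2·(1/2)^3 = 1/4).
r to a first cousin = 0.125 (first cousins share one grandparent pair — two paths of length 4: r = 2·(1/2)^4 = 1/8).
r to a double first cousin = 0.25 (double first cousins share both grandparent pairs — four paths of length 4: r = 4·(1/2)^4 = 1/4).
Summing one r·B term per recipient: 1·0.25·0.461 + 4·0.125·0.0855 + 2·0.25·0.544 = 0.43.

0.43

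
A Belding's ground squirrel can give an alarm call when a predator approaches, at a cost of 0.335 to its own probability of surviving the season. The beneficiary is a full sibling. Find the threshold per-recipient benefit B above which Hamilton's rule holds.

0.67

r to a full sibling = 0.5 (full sibs share both parents — two paths of length 2: r = 2·(1/2)^2 = 1/2).
Hamilton's rule with n recipients of equal r: n·r·B > C, so B > C/(n·r) = 0.335/(1·0.5) = 0.67.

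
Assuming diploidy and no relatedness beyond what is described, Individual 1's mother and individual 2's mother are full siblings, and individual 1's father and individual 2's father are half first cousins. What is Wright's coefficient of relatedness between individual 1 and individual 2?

0.140625

With two independent routes of shared ancestry, r is the sum of the two contributions.
Individual 1 and individual 2 are related in two ways: first cousins through their mothers (r = 1/8) and half second cousins through their fathers (r = 1/64).
r = 1/8 + 1/64 = 0.140625.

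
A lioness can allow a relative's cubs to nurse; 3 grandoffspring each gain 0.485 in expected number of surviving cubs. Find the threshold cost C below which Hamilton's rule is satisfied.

0.36375

r to a grandoffspring = 1/4 (two parent–offspring links: r = (1/2)^2 = 1/4).
Hamilton's rule: n·r·B > C, so the trait is favored while C < n·r·B = 3·0.25·0.485 = 0.36375.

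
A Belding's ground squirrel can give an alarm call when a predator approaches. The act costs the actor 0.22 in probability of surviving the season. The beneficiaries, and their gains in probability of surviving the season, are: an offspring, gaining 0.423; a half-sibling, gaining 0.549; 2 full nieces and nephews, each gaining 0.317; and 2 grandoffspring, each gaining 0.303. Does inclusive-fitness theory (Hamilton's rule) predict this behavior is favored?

Yes

Hamilton's rule: the trait is favored when the sum of r·B over every recipient exceeds the actor's cost C.
r to an offspring = 0.5 (one parent–offspring link: r = (1/2)^1 = 1/2).
r to a half-sibling = 0.25 (half-sibs share one parent — one path of length 2: r = (1/2)^2 = 1/4).
r to a full niece or nephew = 1/4 (full aunt/uncle↔niece/nephew: two paths of length 3 through the shared grandparent pair: r = 2·(1/2)^3 = 1/4).
r to a grandoffspring = 0.25 (two parent–offspring links: r = (1/2)^2 = 1/4).
Summing one r·B term per recipient: 1·0.5·0.423 + 1·0.25·0.549 + 2·0.25·0.317 + 2·0.25·0.303 = 0.65875.
0.65875 > 0.22: the indirect benefit exceeds the cost.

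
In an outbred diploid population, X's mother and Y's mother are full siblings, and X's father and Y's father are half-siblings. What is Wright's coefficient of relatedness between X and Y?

Independent pedigree routes through distinct common ancestors add.
X and Y are related in two ways: first cousins through their mothers (r = 1/8) and half first cousins through their fathers (r = 1/16).
r = 1/8 + 1/16 = 3/16 = 0.1875.

0.1875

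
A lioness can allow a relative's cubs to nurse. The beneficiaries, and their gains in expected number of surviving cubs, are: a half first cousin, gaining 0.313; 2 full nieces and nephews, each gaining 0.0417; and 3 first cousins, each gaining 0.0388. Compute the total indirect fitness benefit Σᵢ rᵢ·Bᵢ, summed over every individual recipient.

r to a half first cousin = 1/16 (half first cousins share one grandparent — one path of length 4: r = (1/2)^4 = 1/16).
r to a full niece or nephew = 0.25 (full aunt/uncle↔niece/nephew: two paths of length 3 through the shared grandparent pair: r = 2·(1/2)^3 = 1/4).
r to a first cousin = 1/8 (first cousins share one grandparent pair — two paths of length 4: r = 2·(1/2)^4 = 1/8).
Summing one r·B term per recipient: 1·0.0625·0.313 + 2·0.25·0.0417 + 3·0.125·0.0388 = 0.0549625.

0.0549625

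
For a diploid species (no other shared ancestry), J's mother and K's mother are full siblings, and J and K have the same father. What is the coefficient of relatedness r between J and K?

0.375

With two independent routes of shared ancestry, r is the sum of the two contributions.
J and K are related in two ways: first cousins through their mothers (r = 1/8) and half-sibs through their shared father (r = 1/4).
r = 1/8 + 1/4 = 0.375.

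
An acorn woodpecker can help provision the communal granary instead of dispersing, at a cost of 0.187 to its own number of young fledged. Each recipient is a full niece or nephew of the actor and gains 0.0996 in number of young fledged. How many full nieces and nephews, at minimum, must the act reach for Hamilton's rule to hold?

8

r to a full niece or nephew = 0.25 (full aunt/uncle↔niece/nephew: two paths of length 3 through the shared grandparent pair: r = 2·(1/2)^3 = 1/4).
Hamilton's rule: n·r·B > C  ⇒  n > C/(r·B) = 0.187/(0.25·0.0996) = 7.51.
The smallest integer exceeding 7.51 is 8.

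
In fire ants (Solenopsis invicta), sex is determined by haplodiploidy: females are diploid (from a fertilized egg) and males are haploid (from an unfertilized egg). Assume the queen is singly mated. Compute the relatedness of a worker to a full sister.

0.75

Haplodiploid full sisters inherit their father's entire haploid genome identically (contributing 1/2) and on average half of their mother's contribution (1/2 · 1/2 = 1/4); r = 1/2 + 1/4 = 3/4.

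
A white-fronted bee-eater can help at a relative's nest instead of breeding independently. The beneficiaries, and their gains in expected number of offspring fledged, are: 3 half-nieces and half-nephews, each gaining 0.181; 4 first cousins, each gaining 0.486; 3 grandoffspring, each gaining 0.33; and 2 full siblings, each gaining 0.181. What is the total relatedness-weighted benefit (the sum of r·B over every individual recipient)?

r to a half-niece or half-nephew = 1/8 (half-aunt/uncle↔niece/nephew: one path of length 3: r = (1/2)^3 = 1/8).
r to a first cousin = 0.125 (first cousins share one grandparent pair — two paths of length 4: r = 2·(1/2)^4 = 1/8).
r to a grandoffspring = 0.25 (two parent–offspring links: r = (1/2)^2 = 1/4).
r to a full sibling = 1/2 (full sibs share both parents — two paths of length 2: r = 2·(1/2)^2 = 1/2).
Summing one r·B term per recipient: 3·0.125·0.181 + 4·0.125·0.486 + 3·0.25·0.33 + 2·0.5·0.181 = 0.739375.

0.739375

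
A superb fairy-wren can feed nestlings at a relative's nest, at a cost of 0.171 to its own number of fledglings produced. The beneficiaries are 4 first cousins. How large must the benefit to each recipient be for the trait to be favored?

r to a first cousin = 0.125 (first cousins share one grandparent pair — two paths of length 4: r = 2·(1/2)^4 = 1/8).
Hamilton's rule with n recipients of equal r: n·r·B > C, so B > C/(n·r) = 0.171/(4·0.125) = 0.342.

0.342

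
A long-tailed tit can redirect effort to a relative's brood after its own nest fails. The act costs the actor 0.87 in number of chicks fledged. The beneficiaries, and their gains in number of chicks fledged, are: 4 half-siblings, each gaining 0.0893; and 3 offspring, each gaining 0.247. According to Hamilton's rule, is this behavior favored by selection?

Hamilton's rule: the trait is favored when the sum of r·B over every recipient exceeds the actor's cost C.
r to a half-sibling = 1/4 (half-sibs share one parent — one path of length 2: r = (1/2)^2 = 1/4).
r to an offspring = 0.5 (one parent–offspring link: r = (1/2)^1 = 1/2).
Summing one r·B term per recipient: 4·0.25·0.0893 + 3·0.5·0.247 = 0.4598.
0.4598 < 0.87: the indirect benefit is less than the cost.

No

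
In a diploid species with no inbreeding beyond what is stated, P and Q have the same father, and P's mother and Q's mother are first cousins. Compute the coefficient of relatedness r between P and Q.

Wright's path rule: contributions from independent ancestry routes add.
P and Q are related in two ways: half-sibs through their shared father (r = 1/4) and second cousins through their mothers (r = 1/32).
r = 1/4 + 1/32 = 9/32 = 0.28125.

0.28125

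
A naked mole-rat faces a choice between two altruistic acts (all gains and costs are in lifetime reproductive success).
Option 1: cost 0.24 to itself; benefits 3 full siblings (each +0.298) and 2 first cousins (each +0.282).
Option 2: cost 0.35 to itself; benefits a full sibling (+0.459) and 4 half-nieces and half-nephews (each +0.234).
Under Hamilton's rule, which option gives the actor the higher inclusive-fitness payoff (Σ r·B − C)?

Option 1: r to a full sibling = 0.5.
Option 1: r to a first cousin = 0.125.
Option 1: Σ r·B − C = (3·0.5·0.298 + 2·0.125·0.282) − 0.24 = 0.2775.
Option 2: r to a full sibling = 0.5.
Option 2: r to a half-niece or half-nephew = 0.125.
Option 2: Σ r·B − C = (1·0.5·0.459 + 4·0.125·0.234) − 0.35 = -0.0035.
Option 1 has the higher net inclusive-fitness payoff.

Option 1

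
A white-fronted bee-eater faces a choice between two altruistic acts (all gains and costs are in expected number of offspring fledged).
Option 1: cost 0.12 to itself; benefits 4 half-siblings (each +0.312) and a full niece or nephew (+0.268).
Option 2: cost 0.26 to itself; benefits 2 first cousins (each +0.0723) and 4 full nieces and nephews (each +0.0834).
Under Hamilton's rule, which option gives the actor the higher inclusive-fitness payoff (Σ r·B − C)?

Option 1: r to a half-sibling = 0.25.
Option 1: r to a full niece or nephew = 0.25.
Option 1: Σ r·B − C = (4·0.25·0.312 + 1·0.25·0.268) − 0.12 = 0.259.
Option 2: r to a first cousin = 0.125.
Option 2: r to a full niece or nephew = 0.25.
Option 2: Σ r·B − C = (2·0.125·0.0723 + 4·0.25·0.0834) − 0.26 = -0.158525.
Option 1 has the higher net inclusive-fitness payoff.

Option 1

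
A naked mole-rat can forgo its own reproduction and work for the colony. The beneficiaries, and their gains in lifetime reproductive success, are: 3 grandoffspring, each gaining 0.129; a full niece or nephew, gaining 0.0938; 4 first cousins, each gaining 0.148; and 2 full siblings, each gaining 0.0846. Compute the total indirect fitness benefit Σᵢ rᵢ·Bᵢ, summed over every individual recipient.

0.2788

r to a grandoffspring = 1/4 (two parent–offspring links: r = (1/2)^2 = 1/4).
r to a full niece or nephew = 0.25 (full aunt/uncle↔niece/nephew: two paths of length 3 through the shared grandparent pair: r = 2·(1/2)^3 = 1/4).
r to a first cousin = 1/8 (first cousins share one grandparent pair — two paths of length 4: r = 2·(1/2)^4 = 1/8).
r to a full sibling = 1/2 (full sibs share both parents — two paths of length 2: r = 2·(1/2)^2 = 1/2).
Summing one r·B term per recipient: 3·0.25·0.129 + 1·0.25·0.0938 + 4·0.125·0.148 + 2·0.5·0.0846 = 0.2788.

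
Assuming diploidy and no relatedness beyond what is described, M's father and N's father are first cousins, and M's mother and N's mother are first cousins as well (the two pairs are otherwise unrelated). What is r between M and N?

Independent pedigree routes through distinct common ancestors add.
M and N are related in two ways: second cousins through their fathers (r = 1/32) and second cousins through their mothers (r = 1/32).
r = 1/32 + 1/32 = 1/16 = 0.0625.

0.0625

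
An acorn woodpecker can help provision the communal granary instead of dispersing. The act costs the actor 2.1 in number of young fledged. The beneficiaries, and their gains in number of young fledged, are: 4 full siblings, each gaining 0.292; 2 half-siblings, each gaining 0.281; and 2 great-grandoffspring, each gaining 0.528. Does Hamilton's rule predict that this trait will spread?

Hamilton's rule: the trait is favored when the sum of r·B over every recipient exceeds the actor's cost C.
r to a full sibling = 1/2 (full sibs share both parents — two paths of length 2: r = 2·(1/2)^2 = 1/2).
r to a half-sibling = 0.25 (half-sibs share one parent — one path of length 2: r = (1/2)^2 = 1/4).
r to a great-grandoffspring = 0.125 (three parent–offspring links: r = (1/2)^3 = 1/8).
Summing one r·B term per recipient: 4·0.5·0.292 + 2·0.25·0.281 + 2·0.125·0.528 = 0.8565.
0.8565 < 2.1: the indirect benefit is less than the cost.

No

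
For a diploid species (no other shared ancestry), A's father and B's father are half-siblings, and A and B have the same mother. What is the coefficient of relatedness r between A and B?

0.3125

With two independent routes of shared ancestry, r is the sum of the two contributions.
A and B are related in two ways: half first cousins through their fathers (r = 1/16) and half-sibs through their shared mother (r = 1/4).
r = 1/16 + 1/4 = 5/16 = 0.3125.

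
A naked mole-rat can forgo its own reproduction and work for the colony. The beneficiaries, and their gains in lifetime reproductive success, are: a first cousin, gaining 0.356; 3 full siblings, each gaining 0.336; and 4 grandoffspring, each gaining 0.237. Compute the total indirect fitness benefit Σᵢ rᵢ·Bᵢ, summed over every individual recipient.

r to a first cousin = 1/8 (first cousins share one grandparent pair — two paths of length 4: r = 2·(1/2)^4 = 1/8).
r to a full sibling = 0.5 (full sibs share both parents — two paths of length 2: r = 2·(1/2)^2 = 1/2).
r to a grandoffspring = 1/4 (two parent–offspring links: r = (1/2)^2 = 1/4).
Summing one r·B term per recipient: 1·0.125·0.356 + 3·0.5·0.336 + 4·0.25·0.237 = 0.7855.

0.7855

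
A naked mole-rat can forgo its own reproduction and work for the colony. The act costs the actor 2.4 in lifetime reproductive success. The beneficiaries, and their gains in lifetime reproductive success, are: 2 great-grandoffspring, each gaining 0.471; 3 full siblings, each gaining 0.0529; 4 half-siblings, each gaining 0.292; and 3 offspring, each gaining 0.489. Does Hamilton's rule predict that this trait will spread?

No

Hamilton's rule: the trait is favored when the sum of r·B over every recipient exceeds the actor's cost C.
r to a great-grandoffspring = 0.125 (three parent–offspring links: r = (1/2)^3 = 1/8).
r to a full sibling = 1/2 (full sibs share both parents — two paths of length 2: r = 2·(1/2)^2 = 1/2).
r to a half-sibling = 0.25 (half-sibs share one parent — one path of length 2: r = (1/2)^2 = 1/4).
r to an offspring = 1/2 (one parent–offspring link: r = (1/2)^1 = 1/2).
Summing one r·B term per recipient: 2·0.125·0.471 + 3·0.5·0.0529 + 4·0.25·0.292 + 3·0.5·0.489 = 1.2226.
1.2226 < 2.4: the indirect benefit is less than the cost.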